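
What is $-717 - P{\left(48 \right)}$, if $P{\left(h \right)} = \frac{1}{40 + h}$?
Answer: $- \frac{63097}{88} \approx -717.01$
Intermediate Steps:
$-717 - P{\left(48 \right)} = -717 - \frac{1}{40 + 48} = -717 - \frac{1}{88} = - \frac{63097}{88}$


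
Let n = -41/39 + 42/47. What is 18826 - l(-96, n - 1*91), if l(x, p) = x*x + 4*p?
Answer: 18283498/1833 ≈ 9974.6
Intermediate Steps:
n = -289/1833 (n = -41*1/39 + 42*(1/47) = -41/39 + 42/47 = -289/1833 ≈ -0.15767)
l(x, p) = x**2 + 4*p
18826 - l(-96, n - 1*91) = 18826 - ((-96)**2 + 4*(-289/1833 - 1*91)) = 18826 - (9216 + 4*(-289/1833 - 91)) = 18826 - (9216 + 4*(-167092/1833)) = 18826 - (9216 - 668368/1833) = 18826 - 1*16224560/1833 = 18826 - 16224560/1833 = 18283498/1833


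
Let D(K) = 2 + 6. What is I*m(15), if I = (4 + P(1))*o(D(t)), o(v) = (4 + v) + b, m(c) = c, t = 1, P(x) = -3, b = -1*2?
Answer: 150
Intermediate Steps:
b = -2
D(K) = 8
o(v) = 2 + v (o(v) = (4 + v) - 2 = 2 + v)
I = 10 (I = (4 - 3)*(2 + 8) = 1*10 = 10)
I*m(15) = 10*15 = 150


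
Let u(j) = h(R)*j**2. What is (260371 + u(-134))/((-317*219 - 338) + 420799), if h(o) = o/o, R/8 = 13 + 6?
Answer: 278327/351038 ≈ 0.79287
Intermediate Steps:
R = 152 (R = 8*(13 + 6) = 8*19 = 152)
h(o) = 1
u(j) = j**2 (u(j) = 1*j**2 = j**2)
(260371 + u(-134))/((-317*219 - 338) + 420799) = (260371 + (-134)**2)/((-317*219 - 338) + 420799) = (260371 + 17956)/((-69423 - 338) + 420799) = 278327/(-69761 + 420799) = 278327/351038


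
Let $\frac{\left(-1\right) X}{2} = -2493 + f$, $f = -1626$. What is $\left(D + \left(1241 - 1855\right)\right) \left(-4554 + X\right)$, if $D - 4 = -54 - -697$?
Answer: $121572$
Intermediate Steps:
$D = 647$ ($D = 4 - -643 = 4 + \left(-54 + 697\right) = 4 + 643 = 647$)
$X = 8238$ ($X = - 2 \left(-2493 - 1626\right) = \left(-2\right) \left(-4119\right) = 8238$)
$\left(D + \left(1241 - 1855\right)\right) \left(-4554 + X\right) = \left(647 + \left(1241 - 1855\right)\right) \left(-4554 + 8238\right) = \left(647 + \left(1241 - 1855\right)\right) 3684 = \left(647 - 614\right) 3684 = 33 \cdot 3684 = 121572$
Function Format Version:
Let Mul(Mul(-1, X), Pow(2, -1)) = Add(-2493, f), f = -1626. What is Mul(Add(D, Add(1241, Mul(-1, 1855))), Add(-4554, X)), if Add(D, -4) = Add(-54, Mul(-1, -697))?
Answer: 121572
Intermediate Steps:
D = 647 (D = Add(4, Add(-54, Mul(-1, -697))) = Add(4, Add(-54, 697)) = Add(4, 643) = 647)
X = 8238 (X = Mul(-2, Add(-2493, -1626)) = Mul(-2, -4119) = 8238)
Mul(Add(D, Add(1241, Mul(-1, 1855))), Add(-4554, X)) = Mul(Add(647, Add(1241, Mul(-1, 1855))), Add(-4554, 8238)) = Mul(Add(647, Add(1241, -1855)), 3684) = Mul(Add(647, -614), 3684) = Mul(33, 3684) = 121572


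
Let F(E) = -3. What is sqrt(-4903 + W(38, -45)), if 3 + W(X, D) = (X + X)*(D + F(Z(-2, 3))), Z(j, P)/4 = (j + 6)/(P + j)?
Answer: I*sqrt(8554) ≈ 92.488*I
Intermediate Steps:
Z(j, P) = 4*(6 + j)/(P + j) (Z(j, P) = 4*((j + 6)/(P + j)) = 4*((6 + j)/(P + j)) = 4*(6 + j)/(P + j))
W(X, D) = -3 + 2*X*(-3 + D) (W(X, D) = -3 + (X + X)*(D - 3) = -3 + (2*X)*(-3 + D) = -3 + 2*X*(-3 + D))
sqrt(-4903 + W(38, -45)) = sqrt(-4903 + (-3 - 6*38 + 2*(-45)*38)) = sqrt(-4903 + (-3 - 228 - 3420)) = sqrt(-4903 - 3651) = sqrt(-8554) = I*sqrt(8554)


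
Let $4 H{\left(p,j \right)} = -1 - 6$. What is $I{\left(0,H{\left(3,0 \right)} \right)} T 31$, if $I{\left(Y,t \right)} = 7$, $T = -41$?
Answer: $-8897$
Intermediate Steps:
$H{\left(p,j \right)} = - \frac{7}{4}$ ($H{\left(p,j \right)} = \frac{-1 - 6}{4} = \frac{1}{4} \left(-7\right) = - \frac{7}{4}$)
$I{\left(0,H{\left(3,0 \right)} \right)} T 31 = 7 \left(-41\right) 31 = \left(-287\right) 31 = -8897$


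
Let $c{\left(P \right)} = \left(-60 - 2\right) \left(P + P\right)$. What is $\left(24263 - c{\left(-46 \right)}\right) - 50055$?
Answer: $-31496$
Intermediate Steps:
$c{\left(P \right)} = - 124 P$ ($c{\left(P \right)} = - 62 \cdot 2 P = - 124 P$)
$\left(24263 - c{\left(-46 \right)}\right) - 50055 = \left(24263 - \left(-124\right) \left(-46\right)\right) - 50055 = \left(24263 - 5704\right) - 50055 = 18559 - 50055 = -31496$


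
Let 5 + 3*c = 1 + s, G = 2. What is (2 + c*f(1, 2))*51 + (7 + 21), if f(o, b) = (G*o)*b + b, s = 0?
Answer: -278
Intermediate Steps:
c = -4/3 (c = -5/3 + (1 + 0)/3 = -5/3 + (⅓)*1 = -5/3 + ⅓ = -4/3 ≈ -1.3333)
f(o, b) = b + 2*b*o (f(o, b) = (2*o)*b + b = 2*b*o + b = b + 2*b*o)
(2 + c*f(1, 2))*51 + (7 + 21) = (2 - 8*(1 + 2*1)/3)*51 + (7 + 21) = (2 - 8*(1 + 2)/3)*51 + 28 = (2 - 8*3/3)*51 + 28 = (2 - 4/3*6)*51 + 28 = (2 - 8)*51 + 28 = -6*51 + 28 = -306 + 28 = -278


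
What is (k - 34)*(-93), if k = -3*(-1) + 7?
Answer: 2232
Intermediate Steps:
k = 10 (k = 3 + 7 = 10)
(k - 34)*(-93) = (10 - 34)*(-93) = -24*(-93) = 2232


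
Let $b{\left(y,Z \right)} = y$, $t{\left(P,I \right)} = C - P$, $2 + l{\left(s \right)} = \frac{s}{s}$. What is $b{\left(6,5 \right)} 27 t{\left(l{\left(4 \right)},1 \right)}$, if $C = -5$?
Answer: $-648$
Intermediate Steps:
$l{\left(s \right)} = -1$ ($l{\left(s \right)} = -2 + \frac{s}{s} = -2 + 1 = -1$)
$t{\left(P,I \right)} = -5 - P$
$b{\left(6,5 \right)} 27 t{\left(l{\left(4 \right)},1 \right)} = 6 \cdot 27 \left(-5 - -1\right) = 162 \left(-5 + 1\right) = 162 \left(-4\right) = -648$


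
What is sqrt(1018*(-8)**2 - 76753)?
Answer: 3*I*sqrt(1289) ≈ 107.71*I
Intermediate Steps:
sqrt(1018*(-8)**2 - 76753) = sqrt(1018*64 - 76753) = sqrt(65152 - 76753) = sqrt(-11601) = 3*I*sqrt(1289)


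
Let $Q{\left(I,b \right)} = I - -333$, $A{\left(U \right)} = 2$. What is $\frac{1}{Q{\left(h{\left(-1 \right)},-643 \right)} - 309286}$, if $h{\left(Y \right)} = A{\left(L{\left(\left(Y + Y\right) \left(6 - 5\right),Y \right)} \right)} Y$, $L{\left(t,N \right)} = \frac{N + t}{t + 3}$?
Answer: $- \frac{1}{308955} \approx -3.2367 \cdot 10^{-6}$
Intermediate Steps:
$L{\left(t,N \right)} = \frac{N + t}{3 + t}$
$h{\left(Y \right)} = 2 Y$
$Q{\left(I,b \right)} = 333 + I$ ($Q{\left(I,b \right)} = I + 333 = 333 + I$)
$\frac{1}{Q{\left(h{\left(-1 \right)},-643 \right)} - 309286} = \frac{1}{\left(333 + 2 \left(-1\right)\right) - 309286} = \frac{1}{\left(333 - 2\right) - 309286} = \frac{1}{331 - 309286} = \frac{1}{-308955} = - \frac{1}{308955}$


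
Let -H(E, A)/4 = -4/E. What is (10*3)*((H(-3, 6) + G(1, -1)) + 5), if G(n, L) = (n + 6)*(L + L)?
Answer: -430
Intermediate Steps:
H(E, A) = 16/E (H(E, A) = -(-16)/E = 16/E)
G(n, L) = 2*L*(6 + n) (G(n, L) = (6 + n)*(2*L) = 2*L*(6 + n))
(10*3)*((H(-3, 6) + G(1, -1)) + 5) = (10*3)*((16/(-3) + 2*(-1)*(6 + 1)) + 5) = 30*((16*(-⅓) + 2*(-1)*7) + 5) = 30*((-16/3 - 14) + 5) = 30*(-58/3 + 5) = 30*(-43/3) = -430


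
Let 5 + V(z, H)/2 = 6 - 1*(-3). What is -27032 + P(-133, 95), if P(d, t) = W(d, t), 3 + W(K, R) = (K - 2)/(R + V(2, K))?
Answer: -2784740/103 ≈ -27036.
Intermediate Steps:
V(z, H) = 8 (V(z, H) = -10 + 2*(6 - 1*(-3)) = -10 + 2*(6 + 3) = -10 + 2*9 = -10 + 18 = 8)
W(K, R) = -3 + (-2 + K)/(8 + R) (W(K, R) = -3 + (K - 2)/(R + 8) = -3 + (-2 + K)/(8 + R))
P(d, t) = (-26 + d - 3*t)/(8 + t)
-27032 + P(-133, 95) = -27032 + (-26 - 133 - 3*95)/(8 + 95) = -27032 + (-26 - 133 - 285)/103 = -27032 + (1/103)*(-444) = -27032 - 444/103 = -2784740/103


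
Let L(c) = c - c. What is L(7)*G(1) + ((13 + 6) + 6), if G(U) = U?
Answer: 25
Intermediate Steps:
L(c) = 0
L(7)*G(1) + ((13 + 6) + 6) = 0*1 + ((13 + 6) + 6) = 0 + (19 + 6) = 0 + 25 = 25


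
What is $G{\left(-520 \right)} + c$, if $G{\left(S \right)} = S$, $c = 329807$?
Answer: $329287$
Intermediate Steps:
$G{\left(-520 \right)} + c = -520 + 329807 = 329287$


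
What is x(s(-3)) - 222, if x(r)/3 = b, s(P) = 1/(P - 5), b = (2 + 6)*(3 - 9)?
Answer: -366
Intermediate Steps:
b = -48 (b = 8*(-6) = -48)
s(P) = 1/(-5 + P)
x(r) = -144 (x(r) = 3*(-48) = -144)
x(s(-3)) - 222 = -144 - 222 = -366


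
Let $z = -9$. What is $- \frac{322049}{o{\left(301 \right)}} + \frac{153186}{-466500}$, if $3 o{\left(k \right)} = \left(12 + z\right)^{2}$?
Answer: $- \frac{25039386343}{233250} \approx -1.0735 \cdot 10^{5}$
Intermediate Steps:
$o{\left(k \right)} = 3$ ($o{\left(k \right)} = \frac{\left(12 - 9\right)^{2}}{3} = \frac{3^{2}}{3} = \frac{1}{3} \cdot 9 = 3$)
$- \frac{322049}{o{\left(301 \right)}} + \frac{153186}{-466500} = - \frac{322049}{3} + \frac{153186}{-466500} = \left(-322049\right) \frac{1}{3} + 153186 \left(- \frac{1}{466500}\right) = - \frac{322049}{3} - \frac{25531}{77750} = - \frac{25039386343}{233250}$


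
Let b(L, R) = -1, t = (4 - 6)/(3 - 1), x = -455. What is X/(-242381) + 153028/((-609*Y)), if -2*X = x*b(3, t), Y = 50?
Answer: -37084152293/7380501450 ≈ -5.0246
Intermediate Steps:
t = -1 (t = -2/2 = -2*½ = -1)
X = -455/2 (X = -(-455)*(-1)/2 = -½*455 = -455/2 ≈ -227.50)
X/(-242381) + 153028/((-609*Y)) = -455/2/(-242381) + 153028/((-609*50)) = -455/2*(-1/242381) + 153028/(-30450) = 455/484762 + 153028*(-1/30450) = 455/484762 - 76514/15225 = -37084152293/7380501450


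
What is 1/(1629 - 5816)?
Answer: -1/4187 ≈ -0.00023883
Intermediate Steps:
1/(1629 - 5816) = 1/(-4187) = -1/4187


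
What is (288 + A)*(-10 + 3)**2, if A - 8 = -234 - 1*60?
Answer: 98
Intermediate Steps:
A = -286 (A = 8 + (-234 - 1*60) = 8 + (-234 - 60) = 8 - 294 = -286)
(288 + A)*(-10 + 3)**2 = (288 - 286)*(-10 + 3)**2 = 2*(-7)**2 = 2*49 = 98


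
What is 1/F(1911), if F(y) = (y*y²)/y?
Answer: 1/3651921 ≈ 2.7383e-7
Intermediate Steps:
F(y) = y² (F(y) = y³/y = y²)
1/F(1911) = 1/(1911²) = 1/3651921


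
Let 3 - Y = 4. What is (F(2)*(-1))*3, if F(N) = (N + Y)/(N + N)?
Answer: -¾ ≈ -0.75000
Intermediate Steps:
Y = -1 (Y = 3 - 1*4 = 3 - 4 = -1)
F(N) = (-1 + N)/(2*N) (F(N) = (N - 1)/(N + N) = (-1 + N)/((2*N)) = (-1 + N)*(1/(2*N)) = (-1 + N)/(2*N))
(F(2)*(-1))*3 = (((½)*(-1 + 2)/2)*(-1))*3 = (((½)*(½)*1)*(-1))*3 = ((¼)*(-1))*3 = -¼*3 = -¾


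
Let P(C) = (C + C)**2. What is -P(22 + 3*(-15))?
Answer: -2116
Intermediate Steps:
P(C) = 4*C**2 (P(C) = (2*C)**2 = 4*C**2)
-P(22 + 3*(-15)) = -4*(22 + 3*(-15))**2 = -4*(22 - 45)**2 = -4*(-23)**2 = -4*529 = -1*2116 = -2116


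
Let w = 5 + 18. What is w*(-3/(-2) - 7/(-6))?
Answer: 184/3 ≈ 61.333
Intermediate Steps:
w = 23
w*(-3/(-2) - 7/(-6)) = 23*(-3/(-2) - 7/(-6)) = 23*(-3*(-½) - 7*(-⅙)) = 23*(3/2 + 7/6) = 23*(8/3) = 184/3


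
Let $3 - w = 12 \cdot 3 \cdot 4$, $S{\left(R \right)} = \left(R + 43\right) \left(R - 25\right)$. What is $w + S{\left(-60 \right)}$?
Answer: $1304$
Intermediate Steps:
$S{\left(R \right)} = \left(-25 + R\right) \left(43 + R\right)$ ($S{\left(R \right)} = \left(43 + R\right) \left(-25 + R\right) = \left(-25 + R\right) \left(43 + R\right)$)
$w = -141$ ($w = 3 - 12 \cdot 3 \cdot 4 = 3 - 36 \cdot 4 = 3 - 144 = -141$)
$w + S{\left(-60 \right)} = -141 + \left(-1075 + \left(-60\right)^{2} + 18 \left(-60\right)\right) = -141 - -1445 = -141 + 1445 = 1304$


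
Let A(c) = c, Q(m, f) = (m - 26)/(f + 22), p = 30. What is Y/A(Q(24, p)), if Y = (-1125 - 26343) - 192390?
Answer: 5716308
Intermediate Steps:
Q(m, f) = (-26 + m)/(22 + f)
Y = -219858 (Y = -27468 - 192390 = -219858)
Y/A(Q(24, p)) = -219858*(22 + 30)/(-26 + 24) = -219858/(-2/52) = -219858/((1/52)*(-2)) = -219858/(-1/26) = -219858*(-26) = 5716308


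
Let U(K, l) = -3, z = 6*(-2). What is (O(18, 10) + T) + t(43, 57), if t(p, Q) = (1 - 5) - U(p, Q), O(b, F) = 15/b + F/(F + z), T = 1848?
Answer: 11057/6 ≈ 1842.8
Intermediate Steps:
z = -12
O(b, F) = 15/b + F/(-12 + F) (O(b, F) = 15/b + F/(F - 12) = 15/b + F/(-12 + F))
t(p, Q) = -1 (t(p, Q) = (1 - 5) - 1*(-3) = -4 + 3 = -1)
(O(18, 10) + T) + t(43, 57) = ((-180 + 15*10 + 10*18)/(18*(-12 + 10)) + 1848) - 1 = ((1/18)*(-180 + 150 + 180)/(-2) + 1848) - 1 = ((1/18)*(-½)*150 + 1848) - 1 = (-25/6 + 1848) - 1 = 11063/6 - 1 = 11057/6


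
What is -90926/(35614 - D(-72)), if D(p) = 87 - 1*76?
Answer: -90926/35603 ≈ -2.5539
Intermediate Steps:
D(p) = 11 (D(p) = 87 - 76 = 11)
-90926/(35614 - D(-72)) = -90926/(35614 - 1*11) = -90926/(35614 - 11) = -90926/35603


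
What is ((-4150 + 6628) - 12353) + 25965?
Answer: 16090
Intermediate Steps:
((-4150 + 6628) - 12353) + 25965 = (2478 - 12353) + 25965 = -9875 + 25965 = 16090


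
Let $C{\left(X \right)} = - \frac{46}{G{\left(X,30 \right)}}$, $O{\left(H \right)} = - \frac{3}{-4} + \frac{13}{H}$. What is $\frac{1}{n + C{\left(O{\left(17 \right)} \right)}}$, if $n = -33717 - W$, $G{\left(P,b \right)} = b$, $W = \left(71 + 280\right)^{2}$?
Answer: $- \frac{15}{2353793} \approx -6.3727 \cdot 10^{-6}$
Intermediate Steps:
$W = 123201$ ($W = 351^{2} = 123201$)
$O{\left(H \right)} = \frac{3}{4} + \frac{13}{H}$ ($O{\left(H \right)} = \left(-3\right) \left(- \frac{1}{4}\right) + \frac{13}{H} = \frac{3}{4} + \frac{13}{H}$)
$C{\left(X \right)} = - \frac{23}{15}$ ($C{\left(X \right)} = - \frac{46}{30} = \left(-46\right) \frac{1}{30} = - \frac{23}{15}$)
$n = -156918$ ($n = -33717 - 123201 = -156918$)
$\frac{1}{n + C{\left(O{\left(17 \right)} \right)}} = \frac{1}{-156918 - \frac{23}{15}} = \frac{1}{- \frac{2353793}{15}} = - \frac{15}{2353793}$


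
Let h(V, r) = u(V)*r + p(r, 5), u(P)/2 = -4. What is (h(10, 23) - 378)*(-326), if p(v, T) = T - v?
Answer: 189080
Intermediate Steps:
u(P) = -8 (u(P) = 2*(-4) = -8)
h(V, r) = 5 - 9*r (h(V, r) = -8*r + (5 - r) = 5 - 9*r)
(h(10, 23) - 378)*(-326) = ((5 - 9*23) - 378)*(-326) = ((5 - 207) - 378)*(-326) = (-202 - 378)*(-326) = -580*(-326) = 189080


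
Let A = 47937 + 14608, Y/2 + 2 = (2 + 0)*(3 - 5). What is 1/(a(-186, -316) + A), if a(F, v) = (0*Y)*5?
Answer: 1/62545 ≈ 1.5988e-5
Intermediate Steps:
Y = -12 (Y = -4 + 2*((2 + 0)*(3 - 5)) = -4 + 2*(2*(-2)) = -4 + 2*(-4) = -4 - 8 = -12)
A = 62545
a(F, v) = 0 (a(F, v) = (0*(-12))*5 = 0*5 = 0)
1/(a(-186, -316) + A) = 1/(0 + 62545) = 1/62545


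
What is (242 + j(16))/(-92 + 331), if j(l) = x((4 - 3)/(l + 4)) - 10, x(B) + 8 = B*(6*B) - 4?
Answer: 44003/47800 ≈ 0.92056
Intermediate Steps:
x(B) = -12 + 6*B² (x(B) = -8 + (B*(6*B) - 4) = -8 + (6*B² - 4) = -8 + (-4 + 6*B²) = -12 + 6*B²)
j(l) = -22 + 6/(4 + l)² (j(l) = (-12 + 6*((4 - 3)/(l + 4))²) - 10 = (-12 + 6*(1/(4 + l))²) - 10 = (-12 + 6/(4 + l)²) - 10 = -22 + 6/(4 + l)²)
(242 + j(16))/(-92 + 331) = (242 + (-22 + 6/(4 + 16)²))/(-92 + 331) = (242 + (-22 + 6/20²))/239 = (242 + (-22 + 6*(1/400)))*(1/239) = (242 + (-22 + 3/200))*(1/239) = (242 - 4397/200)*(1/239) = (44003/200)*(1/239) = 44003/47800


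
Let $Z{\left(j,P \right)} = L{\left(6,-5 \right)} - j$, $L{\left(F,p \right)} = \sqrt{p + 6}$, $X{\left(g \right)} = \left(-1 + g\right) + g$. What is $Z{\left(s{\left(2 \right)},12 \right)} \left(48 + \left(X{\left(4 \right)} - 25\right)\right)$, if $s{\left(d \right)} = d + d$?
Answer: $-90$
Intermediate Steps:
$X{\left(g \right)} = -1 + 2 g$
$s{\left(d \right)} = 2 d$
$L{\left(F,p \right)} = \sqrt{6 + p}$
$Z{\left(j,P \right)} = 1 - j$ ($Z{\left(j,P \right)} = \sqrt{6 - 5} - j = \sqrt{1} - j = 1 - j$)
$Z{\left(s{\left(2 \right)},12 \right)} \left(48 + \left(X{\left(4 \right)} - 25\right)\right) = \left(1 - 2 \cdot 2\right) \left(48 + \left(\left(-1 + 2 \cdot 4\right) - 25\right)\right) = \left(1 - 4\right) \left(48 + \left(\left(-1 + 8\right) - 25\right)\right) = \left(1 - 4\right) \left(48 + \left(7 - 25\right)\right) = - 3 \left(48 - 18\right) = \left(-3\right) 30 = -90$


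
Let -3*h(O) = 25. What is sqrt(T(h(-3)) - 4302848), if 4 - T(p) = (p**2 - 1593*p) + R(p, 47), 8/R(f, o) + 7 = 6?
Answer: 2*I*sqrt(9711406)/3 ≈ 2077.5*I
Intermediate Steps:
R(f, o) = -8 (R(f, o) = 8/(-7 + 6) = 8/(-1) = 8*(-1) = -8)
h(O) = -25/3 (h(O) = -1/3*25 = -25/3)
T(p) = 12 - p**2 + 1593*p (T(p) = 4 - ((p**2 - 1593*p) - 8) = 4 - (-8 + p**2 - 1593*p) = 4 + (8 - p**2 + 1593*p) = 12 - p**2 + 1593*p)
sqrt(T(h(-3)) - 4302848) = sqrt((12 - (-25/3)**2 + 1593*(-25/3)) - 4302848) = sqrt((12 - 1*625/9 - 13275) - 4302848) = sqrt((12 - 625/9 - 13275) - 4302848) = sqrt(-119992/9 - 4302848) = sqrt(-38845624/9) = 2*I*sqrt(9711406)/3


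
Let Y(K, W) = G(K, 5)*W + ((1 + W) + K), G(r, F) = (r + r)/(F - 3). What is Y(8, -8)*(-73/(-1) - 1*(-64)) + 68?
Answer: -8563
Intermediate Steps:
G(r, F) = 2*r/(-3 + F) (G(r, F) = (2*r)/(-3 + F) = 2*r/(-3 + F))
Y(K, W) = 1 + K + W + K*W (Y(K, W) = (2*K/(-3 + 5))*W + ((1 + W) + K) = (2*K/2)*W + (1 + K + W) = (2*K*(½))*W + (1 + K + W) = K*W + (1 + K + W) = 1 + K + W + K*W)
Y(8, -8)*(-73/(-1) - 1*(-64)) + 68 = (1 + 8 - 8 + 8*(-8))*(-73/(-1) - 1*(-64)) + 68 = (1 + 8 - 8 - 64)*(-73*(-1) + 64) + 68 = -63*(73 + 64) + 68 = -63*137 + 68 = -8631 + 68 = -8563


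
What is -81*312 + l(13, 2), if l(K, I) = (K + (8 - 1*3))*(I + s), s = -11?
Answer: -25434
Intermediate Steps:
l(K, I) = (-11 + I)*(5 + K) (l(K, I) = (K + (8 - 1*3))*(I - 11) = (K + (8 - 3))*(-11 + I) = (K + 5)*(-11 + I) = (5 + K)*(-11 + I) = (-11 + I)*(5 + K))
-81*312 + l(13, 2) = -81*312 + (-55 - 11*13 + 5*2 + 2*13) = -25272 + (-55 - 143 + 10 + 26) = -25272 - 162 = -25434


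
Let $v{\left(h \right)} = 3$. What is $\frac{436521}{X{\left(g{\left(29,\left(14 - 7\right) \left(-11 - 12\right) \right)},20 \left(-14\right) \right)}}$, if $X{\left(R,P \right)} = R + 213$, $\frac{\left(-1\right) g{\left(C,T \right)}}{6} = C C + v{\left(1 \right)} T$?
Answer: $- \frac{145507}{645} \approx -225.59$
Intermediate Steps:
$g{\left(C,T \right)} = - 18 T - 6 C^{2}$ ($g{\left(C,T \right)} = - 6 \left(C C + 3 T\right) = - 6 \left(C^{2} + 3 T\right) = - 18 T - 6 C^{2}$)
$X{\left(R,P \right)} = 213 + R$
$\frac{436521}{X{\left(g{\left(29,\left(14 - 7\right) \left(-11 - 12\right) \right)},20 \left(-14\right) \right)}} = \frac{436521}{213 - \left(5046 + 18 \left(14 - 7\right) \left(-11 - 12\right)\right)} = \frac{436521}{213 - \left(5046 + 18 \cdot 7 \left(-23\right)\right)} = \frac{436521}{213 - 2148} = \frac{436521}{-1935} = 436521 \left(- \frac{1}{1935}\right) = - \frac{145507}{645}$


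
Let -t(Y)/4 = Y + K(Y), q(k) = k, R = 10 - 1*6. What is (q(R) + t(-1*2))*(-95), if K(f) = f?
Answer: -1900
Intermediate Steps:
R = 4 (R = 10 - 6 = 4)
t(Y) = -8*Y (t(Y) = -4*(Y + Y) = -8*Y)
(q(R) + t(-1*2))*(-95) = (4 - (-8)*2)*(-95) = (4 - 8*(-2))*(-95) = (4 + 16)*(-95) = 20*(-95) = -1900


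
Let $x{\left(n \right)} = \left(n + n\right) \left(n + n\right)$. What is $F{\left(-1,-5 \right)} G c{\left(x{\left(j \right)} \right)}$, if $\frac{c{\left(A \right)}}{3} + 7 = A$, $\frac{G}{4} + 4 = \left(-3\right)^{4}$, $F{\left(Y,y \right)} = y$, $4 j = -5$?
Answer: $3465$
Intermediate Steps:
$j = - \frac{5}{4}$ ($j = \frac{1}{4} \left(-5\right) = - \frac{5}{4} \approx -1.25$)
$x{\left(n \right)} = 4 n^{2}$ ($x{\left(n \right)} = 2 n 2 n = 4 n^{2}$)
$G = 308$ ($G = -16 + 4 \left(-3\right)^{4} = -16 + 4 \cdot 81 = -16 + 324 = 308$)
$c{\left(A \right)} = -21 + 3 A$
$F{\left(-1,-5 \right)} G c{\left(x{\left(j \right)} \right)} = \left(-5\right) 308 \left(-21 + 3 \cdot 4 \left(- \frac{5}{4}\right)^{2}\right) = - 1540 \left(-21 + 3 \cdot 4 \cdot \frac{25}{16}\right) = - 1540 \left(-21 + 3 \cdot \frac{25}{4}\right) = - 1540 \left(-21 + \frac{75}{4}\right) = \left(-1540\right) \left(- \frac{9}{4}\right) = 3465$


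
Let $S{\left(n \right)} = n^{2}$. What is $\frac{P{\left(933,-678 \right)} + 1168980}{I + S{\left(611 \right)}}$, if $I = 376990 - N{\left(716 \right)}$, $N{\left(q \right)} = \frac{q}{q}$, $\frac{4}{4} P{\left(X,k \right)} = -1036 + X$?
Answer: $\frac{1168877}{750310} \approx 1.5579$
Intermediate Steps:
$P{\left(X,k \right)} = -1036 + X$
$N{\left(q \right)} = 1$
$I = 376989$ ($I = 376990 - 1 = 376989$)
$\frac{P{\left(933,-678 \right)} + 1168980}{I + S{\left(611 \right)}} = \frac{\left(-1036 + 933\right) + 1168980}{376989 + 611^{2}} = \frac{-103 + 1168980}{376989 + 373321} = \frac{1168877}{750310}$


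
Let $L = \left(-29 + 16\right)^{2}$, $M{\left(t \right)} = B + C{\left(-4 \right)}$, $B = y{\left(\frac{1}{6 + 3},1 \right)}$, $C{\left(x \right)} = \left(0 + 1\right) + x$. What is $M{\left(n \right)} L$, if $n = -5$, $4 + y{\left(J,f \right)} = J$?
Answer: $- \frac{10478}{9} \approx -1164.2$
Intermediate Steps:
$y{\left(J,f \right)} = -4 + J$
$C{\left(x \right)} = 1 + x$
$B = - \frac{35}{9}$ ($B = -4 + \frac{1}{6 + 3} = -4 + \frac{1}{9} = - \frac{35}{9} \approx -3.8889$)
$M{\left(t \right)} = - \frac{62}{9}$ ($M{\left(t \right)} = - \frac{35}{9} + \left(1 - 4\right) = - \frac{35}{9} - 3 = - \frac{62}{9}$)
$L = 169$ ($L = \left(-13\right)^{2} = 169$)
$M{\left(n \right)} L = \left(- \frac{62}{9}\right) 169 = - \frac{10478}{9}$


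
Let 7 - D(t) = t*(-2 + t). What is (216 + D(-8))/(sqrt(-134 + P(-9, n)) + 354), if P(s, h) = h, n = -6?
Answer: 25311/62728 - 143*I*sqrt(35)/62728 ≈ 0.4035 - 0.013487*I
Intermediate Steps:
D(t) = 7 - t*(-2 + t)
(216 + D(-8))/(sqrt(-134 + P(-9, n)) + 354) = (216 + (7 - 1*(-8)**2 + 2*(-8)))/(sqrt(-134 - 6) + 354) = (216 + (7 - 1*64 - 16))/(sqrt(-140) + 354) = (216 + (7 - 64 - 16))/(2*I*sqrt(35) + 354) = (216 - 73)/(354 + 2*I*sqrt(35)) = 143/(354 + 2*I*sqrt(35))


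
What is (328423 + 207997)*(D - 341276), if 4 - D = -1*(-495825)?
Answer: -449035572740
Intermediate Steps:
D = -495821 (D = 4 - (-1)*(-495825) = 4 - 1*495825 = 4 - 495825 = -495821)
(328423 + 207997)*(D - 341276) = (328423 + 207997)*(-495821 - 341276) = 536420*(-837097) = -449035572740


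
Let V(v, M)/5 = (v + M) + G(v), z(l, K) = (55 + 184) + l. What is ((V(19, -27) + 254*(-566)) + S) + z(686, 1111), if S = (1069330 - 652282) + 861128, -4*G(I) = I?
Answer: 4541093/4 ≈ 1.1353e+6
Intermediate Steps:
G(I) = -I/4
z(l, K) = 239 + l
S = 1278176 (S = 417048 + 861128 = 1278176)
V(v, M) = 5*M + 15*v/4 (V(v, M) = 5*((v + M) - v/4) = 5*((M + v) - v/4) = 5*(M + 3*v/4) = 5*M + 15*v/4)
((V(19, -27) + 254*(-566)) + S) + z(686, 1111) = (((5*(-27) + (15/4)*19) + 254*(-566)) + 1278176) + (239 + 686) = (((-135 + 285/4) - 143764) + 1278176) + 925 = ((-255/4 - 143764) + 1278176) + 925 = (-575311/4 + 1278176) + 925 = 4537393/4 + 925 = 4541093/4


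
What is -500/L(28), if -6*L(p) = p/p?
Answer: 3000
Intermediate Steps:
L(p) = -⅙ (L(p) = -p/(6*p) = -⅙*1 = -⅙)
-500/L(28) = -500/(-⅙) = -500*(-6) = 3000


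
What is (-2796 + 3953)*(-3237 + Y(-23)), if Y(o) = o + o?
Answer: -3798431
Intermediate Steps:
Y(o) = 2*o
(-2796 + 3953)*(-3237 + Y(-23)) = (-2796 + 3953)*(-3237 + 2*(-23)) = 1157*(-3237 - 46) = 1157*(-3283) = -3798431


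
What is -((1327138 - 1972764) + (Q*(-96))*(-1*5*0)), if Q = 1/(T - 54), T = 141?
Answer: 645626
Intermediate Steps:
Q = 1/87 (Q = 1/(141 - 54) = 1/87 ≈ 0.011494)
-((1327138 - 1972764) + (Q*(-96))*(-1*5*0)) = -((1327138 - 1972764) + ((1/87)*(-96))*(-1*5*0)) = -(-645626 - (-160)*0/29) = -(-645626 - 32/29*0) = -(-645626 + 0) = -1*(-645626) = 645626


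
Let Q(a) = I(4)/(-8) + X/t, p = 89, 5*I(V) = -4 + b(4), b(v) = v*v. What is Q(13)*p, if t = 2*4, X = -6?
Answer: -1869/20 ≈ -93.450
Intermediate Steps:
b(v) = v**2
t = 8
I(V) = 12/5 (I(V) = (-4 + 4**2)/5 = (-4 + 16)/5 = (1/5)*12 = 12/5)
Q(a) = -21/20 (Q(a) = (12/5)/(-8) - 6/8 = (12/5)*(-1/8) - 6*1/8 = -3/10 - 3/4 = -21/20)
Q(13)*p = -21/20*89 = -1869/20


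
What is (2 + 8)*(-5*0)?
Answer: 0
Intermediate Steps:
(2 + 8)*(-5*0) = 10*0 = 0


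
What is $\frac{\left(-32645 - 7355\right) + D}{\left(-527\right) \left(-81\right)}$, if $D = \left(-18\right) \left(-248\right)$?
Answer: $- \frac{35536}{42687} \approx -0.83248$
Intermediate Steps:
$D = 4464$
$\frac{\left(-32645 - 7355\right) + D}{\left(-527\right) \left(-81\right)} = \frac{\left(-32645 - 7355\right) + 4464}{\left(-527\right) \left(-81\right)} = \frac{-40000 + 4464}{42687} = \left(-35536\right) \frac{1}{42687} = - \frac{35536}{42687}$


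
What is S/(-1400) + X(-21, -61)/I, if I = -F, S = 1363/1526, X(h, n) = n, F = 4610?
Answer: 12403697/984880400 ≈ 0.012594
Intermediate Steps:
S = 1363/1526 (S = 1363*(1/1526) = 1363/1526 ≈ 0.89318)
I = -4610 (I = -1*4610 = -4610)
S/(-1400) + X(-21, -61)/I = (1363/1526)/(-1400) - 61/(-4610) = (1363/1526)*(-1/1400) - 61*(-1/4610) = -1363/2136400 + 61/4610 = 12403697/984880400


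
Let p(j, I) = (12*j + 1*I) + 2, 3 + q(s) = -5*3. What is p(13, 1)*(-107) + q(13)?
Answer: -17031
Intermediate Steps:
q(s) = -18 (q(s) = -3 - 5*3 = -3 - 15 = -18)
p(j, I) = 2 + I + 12*j (p(j, I) = (12*j + I) + 2 = (I + 12*j) + 2 = 2 + I + 12*j)
p(13, 1)*(-107) + q(13) = (2 + 1 + 12*13)*(-107) - 18 = (2 + 1 + 156)*(-107) - 18 = 159*(-107) - 18 = -17013 - 18 = -17031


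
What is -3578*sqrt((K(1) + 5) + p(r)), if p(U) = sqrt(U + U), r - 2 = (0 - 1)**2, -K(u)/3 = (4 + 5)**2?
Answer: -3578*I*sqrt(238 - sqrt(6)) ≈ -54914.0*I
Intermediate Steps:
K(u) = -243 (K(u) = -3*(4 + 5)**2 = -3*9**2 = -3*81 = -243)
r = 3 (r = 2 + (0 - 1)**2 = 2 + (-1)**2 = 2 + 1 = 3)
p(U) = sqrt(2)*sqrt(U) (p(U) = sqrt(2*U) = sqrt(2)*sqrt(U))
-3578*sqrt((K(1) + 5) + p(r)) = -3578*sqrt((-243 + 5) + sqrt(2)*sqrt(3)) = -3578*sqrt(-238 + sqrt(6))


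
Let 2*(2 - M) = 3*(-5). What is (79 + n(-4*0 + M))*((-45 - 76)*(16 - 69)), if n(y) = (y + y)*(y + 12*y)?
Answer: 31109463/2 ≈ 1.5555e+7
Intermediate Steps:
M = 19/2 (M = 2 - 3*(-5)/2 = 2 - ½*(-15) = 2 + 15/2 = 19/2 ≈ 9.5000)
n(y) = 26*y² (n(y) = (2*y)*(13*y) = 26*y²)
(79 + n(-4*0 + M))*((-45 - 76)*(16 - 69)) = (79 + 26*(-4*0 + 19/2)²)*((-45 - 76)*(16 - 69)) = (79 + 26*(0 + 19/2)²)*(-121*(-53)) = (79 + 26*(19/2)²)*6413 = (79 + 26*(361/4))*6413 = (79 + 4693/2)*6413 = (4851/2)*6413 = 31109463/2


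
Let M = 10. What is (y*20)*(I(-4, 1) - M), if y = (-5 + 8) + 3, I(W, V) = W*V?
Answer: -1680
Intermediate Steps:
I(W, V) = V*W
y = 6 (y = 3 + 3 = 6)
(y*20)*(I(-4, 1) - M) = (6*20)*(1*(-4) - 1*10) = 120*(-4 - 10) = 120*(-14) = -1680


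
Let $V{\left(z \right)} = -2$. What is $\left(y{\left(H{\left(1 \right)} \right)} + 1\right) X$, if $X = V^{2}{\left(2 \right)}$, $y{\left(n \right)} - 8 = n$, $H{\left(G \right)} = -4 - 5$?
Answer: $0$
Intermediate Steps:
$H{\left(G \right)} = -9$
$y{\left(n \right)} = 8 + n$
$X = 4$ ($X = \left(-2\right)^{2} = 4$)
$\left(y{\left(H{\left(1 \right)} \right)} + 1\right) X = \left(\left(8 - 9\right) + 1\right) 4 = \left(-1 + 1\right) 4 = 0 \cdot 4 = 0$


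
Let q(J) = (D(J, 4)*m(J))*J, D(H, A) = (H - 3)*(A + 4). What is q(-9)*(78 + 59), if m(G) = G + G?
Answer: -2130624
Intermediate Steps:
D(H, A) = (-3 + H)*(4 + A)
m(G) = 2*G
q(J) = 2*J²*(-24 + 8*J) (q(J) = ((-12 - 3*4 + 4*J + 4*J)*(2*J))*J = ((-12 - 12 + 4*J + 4*J)*(2*J))*J = ((-24 + 8*J)*(2*J))*J = (2*J*(-24 + 8*J))*J = 2*J²*(-24 + 8*J))
q(-9)*(78 + 59) = (16*(-9)²*(-3 - 9))*(78 + 59) = (16*81*(-12))*137 = -15552*137 = -2130624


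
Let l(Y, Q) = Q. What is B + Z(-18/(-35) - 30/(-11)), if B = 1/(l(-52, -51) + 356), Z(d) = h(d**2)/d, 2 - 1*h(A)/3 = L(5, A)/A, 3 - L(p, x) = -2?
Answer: 279401132939/197616107520 ≈ 1.4139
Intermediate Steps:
L(p, x) = 5 (L(p, x) = 3 - 1*(-2) = 3 + 2 = 5)
h(A) = 6 - 15/A
Z(d) = (6 - 15/d**2)/d
B = 1/305 (B = 1/(-51 + 356) = 1/305 ≈ 0.0032787)
B + Z(-18/(-35) - 30/(-11)) = 1/305 + (-15/(-18/(-35) - 30/(-11))**3 + 6/(-18/(-35) - 30/(-11))) = 1/305 + (-15/(-18*(-1/35) - 30*(-1/11))**3 + 6/(-18*(-1/35) - 30*(-1/11))) = 1/305 + (-15/(18/35 + 30/11)**3 + 6/(18/35 + 30/11)) = 1/305 + (-15/(1248/385)**3 + 6/(1248/385)) = 1/305 + (-15*57066625/1943764992 + 6*(385/1248)) = 1/305 + (-285333125/647921664 + 385/208) = 1/305 + 913944955/647921664 = 279401132939/197616107520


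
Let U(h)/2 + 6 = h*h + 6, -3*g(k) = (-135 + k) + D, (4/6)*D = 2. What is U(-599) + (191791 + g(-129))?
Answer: 909480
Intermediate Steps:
D = 3 (D = (3/2)*2 = 3)
g(k) = 44 - k/3 (g(k) = -((-135 + k) + 3)/3 = -(-132 + k)/3 = 44 - k/3)
U(h) = 2*h² (U(h) = -12 + 2*(h*h + 6) = -12 + 2*(h² + 6) = -12 + 2*(6 + h²) = -12 + (12 + 2*h²) = 2*h²)
U(-599) + (191791 + g(-129)) = 2*(-599)² + (191791 + (44 - ⅓*(-129))) = 2*358801 + (191791 + (44 + 43)) = 717602 + (191791 + 87) = 717602 + 191878 = 909480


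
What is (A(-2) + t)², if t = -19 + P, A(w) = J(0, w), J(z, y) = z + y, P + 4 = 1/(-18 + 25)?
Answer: 30276/49 ≈ 617.88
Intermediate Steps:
P = -27/7 (P = -4 + 1/(-18 + 25) = -4 + 1/7 = -4 + ⅐ = -27/7 ≈ -3.8571)
J(z, y) = y + z
A(w) = w (A(w) = w + 0 = w)
t = -160/7 (t = -19 - 27/7 = -160/7 ≈ -22.857)
(A(-2) + t)² = (-2 - 160/7)² = (-174/7)² = 30276/49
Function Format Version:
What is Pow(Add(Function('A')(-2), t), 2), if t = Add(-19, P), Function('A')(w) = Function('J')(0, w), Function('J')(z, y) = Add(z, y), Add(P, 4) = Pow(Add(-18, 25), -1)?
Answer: Rational(30276, 49) ≈ 617.88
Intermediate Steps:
P = Rational(-27, 7) (P = Add(-4, Pow(Add(-18, 25), -1)) = Add(-4, Pow(7, -1)) = Add(-4, Rational(1, 7)) = Rational(-27, 7) ≈ -3.8571)
Function('J')(z, y) = Add(y, z)
Function('A')(w) = w (Function('A')(w) = Add(w, 0) = w)
t = Rational(-160, 7) (t = Add(-19, Rational(-27, 7)) = Rational(-160, 7) ≈ -22.857)
Pow(Add(Function('A')(-2), t), 2) = Pow(Add(-2, Rational(-160, 7)), 2) = Pow(Rational(-174, 7), 2) = Rational(30276, 49)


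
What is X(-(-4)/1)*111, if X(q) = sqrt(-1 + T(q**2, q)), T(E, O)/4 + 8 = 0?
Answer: 111*I*sqrt(33) ≈ 637.65*I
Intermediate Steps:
T(E, O) = -32 (T(E, O) = -32 + 4*0 = -32 + 0 = -32)
X(q) = I*sqrt(33) (X(q) = sqrt(-1 - 32) = sqrt(-33) = I*sqrt(33))
X(-(-4)/1)*111 = (I*sqrt(33))*111 = 111*I*sqrt(33)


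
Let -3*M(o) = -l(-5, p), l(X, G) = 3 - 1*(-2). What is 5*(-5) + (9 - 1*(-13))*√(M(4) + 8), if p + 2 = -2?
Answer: -25 + 22*√87/3 ≈ 43.401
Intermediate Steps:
p = -4 (p = -2 - 2 = -4)
l(X, G) = 5 (l(X, G) = 3 + 2 = 5)
M(o) = 5/3 (M(o) = -(-1)*5/3 = -⅓*(-5) = 5/3)
5*(-5) + (9 - 1*(-13))*√(M(4) + 8) = 5*(-5) + (9 - 1*(-13))*√(5/3 + 8) = -25 + (9 + 13)*√(29/3) = -25 + 22*(√87/3) = -25 + 22*√87/3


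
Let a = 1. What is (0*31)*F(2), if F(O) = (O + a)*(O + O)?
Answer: 0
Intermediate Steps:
F(O) = 2*O*(1 + O) (F(O) = (O + 1)*(O + O) = (1 + O)*(2*O) = 2*O*(1 + O))
(0*31)*F(2) = (0*31)*(2*2*(1 + 2)) = 0*(2*2*3) = 0*12 = 0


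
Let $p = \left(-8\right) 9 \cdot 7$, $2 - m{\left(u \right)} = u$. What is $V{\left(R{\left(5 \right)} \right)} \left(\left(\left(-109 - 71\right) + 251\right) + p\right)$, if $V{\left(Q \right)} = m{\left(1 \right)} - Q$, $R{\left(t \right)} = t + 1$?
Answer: $2165$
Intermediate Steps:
$m{\left(u \right)} = 2 - u$
$R{\left(t \right)} = 1 + t$
$p = -504$ ($p = \left(-72\right) 7 = -504$)
$V{\left(Q \right)} = 1 - Q$ ($V{\left(Q \right)} = \left(2 - 1\right) - Q = 1 - Q$)
$V{\left(R{\left(5 \right)} \right)} \left(\left(\left(-109 - 71\right) + 251\right) + p\right) = \left(1 - \left(1 + 5\right)\right) \left(\left(\left(-109 - 71\right) + 251\right) - 504\right) = \left(1 - 6\right) \left(\left(-180 + 251\right) - 504\right) = \left(1 - 6\right) \left(71 - 504\right) = \left(-5\right) \left(-433\right) = 2165$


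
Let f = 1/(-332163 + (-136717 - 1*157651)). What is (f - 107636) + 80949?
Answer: -16720232798/626531 ≈ -26687.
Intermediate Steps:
f = -1/626531 (f = 1/(-332163 + (-136717 - 157651)) = 1/(-332163 - 294368) = 1/(-626531) = -1/626531 ≈ -1.5961e-6)
(f - 107636) + 80949 = (-1/626531 - 107636) + 80949 = -67437290717/626531 + 80949 = -16720232798/626531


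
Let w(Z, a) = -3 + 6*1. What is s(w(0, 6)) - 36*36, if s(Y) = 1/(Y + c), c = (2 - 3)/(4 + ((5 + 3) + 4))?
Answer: -60896/47 ≈ -1295.7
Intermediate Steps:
w(Z, a) = 3 (w(Z, a) = -3 + 6 = 3)
c = -1/16 (c = -1/(4 + (8 + 4)) = -1/(4 + 12) = -1/16 ≈ -0.062500)
s(Y) = 1/(-1/16 + Y) (s(Y) = 1/(Y - 1/16) = 1/(-1/16 + Y))
s(w(0, 6)) - 36*36 = 16/(-1 + 16*3) - 36*36 = 16/(-1 + 48) - 1296 = 16/47 - 1296 = -60896/47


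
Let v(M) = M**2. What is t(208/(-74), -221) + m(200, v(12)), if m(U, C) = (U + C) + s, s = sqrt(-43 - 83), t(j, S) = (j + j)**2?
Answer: 514200/1369 + 3*I*sqrt(14) ≈ 375.6 + 11.225*I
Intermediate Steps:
t(j, S) = 4*j**2 (t(j, S) = (2*j)**2 = 4*j**2)
s = 3*I*sqrt(14) (s = sqrt(-126) = 3*I*sqrt(14) ≈ 11.225*I)
m(U, C) = C + U + 3*I*sqrt(14) (m(U, C) = (U + C) + 3*I*sqrt(14) = (C + U) + 3*I*sqrt(14) = C + U + 3*I*sqrt(14))
t(208/(-74), -221) + m(200, v(12)) = 4*(208/(-74))**2 + (12**2 + 200 + 3*I*sqrt(14)) = 4*(208*(-1/74))**2 + (144 + 200 + 3*I*sqrt(14)) = 4*(-104/37)**2 + (344 + 3*I*sqrt(14)) = 4*(10816/1369) + (344 + 3*I*sqrt(14)) = 43264/1369 + (344 + 3*I*sqrt(14)) = 514200/1369 + 3*I*sqrt(14)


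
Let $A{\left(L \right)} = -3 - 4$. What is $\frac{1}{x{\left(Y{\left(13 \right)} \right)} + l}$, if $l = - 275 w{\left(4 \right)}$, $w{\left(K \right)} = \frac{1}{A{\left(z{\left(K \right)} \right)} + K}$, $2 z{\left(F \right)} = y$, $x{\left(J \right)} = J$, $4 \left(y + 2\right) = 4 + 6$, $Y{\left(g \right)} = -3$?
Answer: $\frac{3}{266} \approx 0.011278$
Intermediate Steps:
$y = \frac{1}{2}$ ($y = -2 + \frac{4 + 6}{4} = -2 + \frac{1}{4} \cdot 10 = -2 + \frac{5}{2} = \frac{1}{2} \approx 0.5$)
$z{\left(F \right)} = \frac{1}{4}$ ($z{\left(F \right)} = \frac{1}{2} \cdot \frac{1}{2} = \frac{1}{4}$)
$A{\left(L \right)} = -7$
$w{\left(K \right)} = \frac{1}{-7 + K}$
$l = \frac{275}{3}$ ($l = - \frac{275}{-7 + 4} = - \frac{275}{-3} = \left(-275\right) \left(- \frac{1}{3}\right) = \frac{275}{3} \approx 91.667$)
$\frac{1}{x{\left(Y{\left(13 \right)} \right)} + l} = \frac{1}{-3 + \frac{275}{3}} = \frac{1}{\frac{266}{3}} = \frac{3}{266}$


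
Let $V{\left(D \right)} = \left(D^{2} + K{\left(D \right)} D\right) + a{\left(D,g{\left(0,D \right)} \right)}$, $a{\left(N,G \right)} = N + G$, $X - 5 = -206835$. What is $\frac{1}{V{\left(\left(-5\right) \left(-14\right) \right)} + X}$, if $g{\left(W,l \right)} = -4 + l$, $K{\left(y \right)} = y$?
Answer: $- \frac{1}{196894} \approx -5.0789 \cdot 10^{-6}$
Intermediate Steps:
$X = -206830$ ($X = 5 - 206835 = -206830$)
$a{\left(N,G \right)} = G + N$
$V{\left(D \right)} = -4 + 2 D + 2 D^{2}$ ($V{\left(D \right)} = \left(D^{2} + D D\right) + \left(\left(-4 + D\right) + D\right) = \left(D^{2} + D^{2}\right) + \left(-4 + 2 D\right) = 2 D^{2} + \left(-4 + 2 D\right) = -4 + 2 D + 2 D^{2}$)
$\frac{1}{V{\left(\left(-5\right) \left(-14\right) \right)} + X} = \frac{1}{\left(-4 + 2 \left(\left(-5\right) \left(-14\right)\right) + 2 \left(\left(-5\right) \left(-14\right)\right)^{2}\right) - 206830} = \frac{1}{\left(-4 + 2 \cdot 70 + 2 \cdot 70^{2}\right) - 206830} = \frac{1}{\left(-4 + 140 + 2 \cdot 4900\right) - 206830} = \frac{1}{\left(-4 + 140 + 9800\right) - 206830} = \frac{1}{9936 - 206830} = \frac{1}{-196894} = - \frac{1}{196894}$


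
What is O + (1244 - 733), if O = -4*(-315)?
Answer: 1771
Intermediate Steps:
O = 1260
O + (1244 - 733) = 1260 + (1244 - 733) = 1260 + 511 = 1771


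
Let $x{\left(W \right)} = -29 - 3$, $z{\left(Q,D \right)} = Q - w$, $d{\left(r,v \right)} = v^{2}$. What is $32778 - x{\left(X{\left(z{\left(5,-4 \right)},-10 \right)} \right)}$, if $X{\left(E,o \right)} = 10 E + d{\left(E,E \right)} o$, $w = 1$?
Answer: $32810$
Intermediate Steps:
$z{\left(Q,D \right)} = -1 + Q$ ($z{\left(Q,D \right)} = Q - 1 = -1 + Q$)
$X{\left(E,o \right)} = 10 E + o E^{2}$ ($X{\left(E,o \right)} = 10 E + E^{2} o = 10 E + o E^{2}$)
$x{\left(W \right)} = -32$ ($x{\left(W \right)} = -29 - 3 = -32$)
$32778 - x{\left(X{\left(z{\left(5,-4 \right)},-10 \right)} \right)} = 32778 - -32 = 32778 + 32 = 32810$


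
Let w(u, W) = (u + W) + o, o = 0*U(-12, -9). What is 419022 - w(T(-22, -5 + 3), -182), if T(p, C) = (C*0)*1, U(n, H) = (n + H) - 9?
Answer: 419204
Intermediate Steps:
U(n, H) = -9 + H + n (U(n, H) = (H + n) - 9 = -9 + H + n)
o = 0 (o = 0*(-9 - 9 - 12) = 0*(-30) = 0)
T(p, C) = 0 (T(p, C) = 0*1 = 0)
w(u, W) = W + u (w(u, W) = (u + W) + 0 = (W + u) + 0 = W + u)
419022 - w(T(-22, -5 + 3), -182) = 419022 - (-182 + 0) = 419022 - 1*(-182) = 419022 + 182 = 419204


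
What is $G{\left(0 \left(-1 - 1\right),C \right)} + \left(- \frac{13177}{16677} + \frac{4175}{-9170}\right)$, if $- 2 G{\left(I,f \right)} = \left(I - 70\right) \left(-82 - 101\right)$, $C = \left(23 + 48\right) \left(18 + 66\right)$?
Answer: $- \frac{195938975203}{30585618} \approx -6406.2$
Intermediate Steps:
$C = 5964$ ($C = 71 \cdot 84 = 5964$)
$G{\left(I,f \right)} = -6405 + \frac{183 I}{2}$ ($G{\left(I,f \right)} = - \frac{\left(I - 70\right) \left(-82 - 101\right)}{2} = - \frac{\left(-70 + I\right) \left(-183\right)}{2} = - \frac{12810 - 183 I}{2} = -6405 + \frac{183 I}{2}$)
$G{\left(0 \left(-1 - 1\right),C \right)} + \left(- \frac{13177}{16677} + \frac{4175}{-9170}\right) = \left(-6405 + \frac{183 \cdot 0 \left(-1 - 1\right)}{2}\right) + \left(- \frac{13177}{16677} + \frac{4175}{-9170}\right) = \left(-6405 + \frac{183 \cdot 0 \left(-2\right)}{2}\right) + \left(\left(-13177\right) \frac{1}{16677} + 4175 \left(- \frac{1}{9170}\right)\right) = \left(-6405 + \frac{183}{2} \cdot 0\right) - \frac{38091913}{30585618} = \left(-6405 + 0\right) - \frac{38091913}{30585618} = -6405 - \frac{38091913}{30585618} = - \frac{195938975203}{30585618}$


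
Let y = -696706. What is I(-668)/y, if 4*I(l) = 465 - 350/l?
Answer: -155485/930799216 ≈ -0.00016704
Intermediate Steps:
I(l) = 465/4 - 175/(2*l) (I(l) = (465 - 350/l)/4 = 465/4 - 175/(2*l))
I(-668)/y = ((5/4)*(-70 + 93*(-668))/(-668))/(-696706) = ((5/4)*(-1/668)*(-70 - 62124))*(-1/696706) = ((5/4)*(-1/668)*(-62194))*(-1/696706) = (155485/1336)*(-1/696706) = -155485/930799216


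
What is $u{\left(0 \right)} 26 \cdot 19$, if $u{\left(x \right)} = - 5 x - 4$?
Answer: $-1976$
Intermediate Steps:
$u{\left(x \right)} = -4 - 5 x$
$u{\left(0 \right)} 26 \cdot 19 = \left(-4 - 0\right) 26 \cdot 19 = \left(-4 + 0\right) 26 \cdot 19 = \left(-4\right) 26 \cdot 19 = \left(-104\right) 19 = -1976$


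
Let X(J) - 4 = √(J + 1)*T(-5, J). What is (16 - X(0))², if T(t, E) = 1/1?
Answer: 121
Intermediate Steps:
T(t, E) = 1
X(J) = 4 + √(1 + J) (X(J) = 4 + √(J + 1)*1 = 4 + √(1 + J)*1 = 4 + √(1 + J))
(16 - X(0))² = (16 - (4 + √(1 + 0)))² = (16 - (4 + √1))² = (16 - (4 + 1))² = (16 - 1*5)² = (16 - 5)² = 11² = 121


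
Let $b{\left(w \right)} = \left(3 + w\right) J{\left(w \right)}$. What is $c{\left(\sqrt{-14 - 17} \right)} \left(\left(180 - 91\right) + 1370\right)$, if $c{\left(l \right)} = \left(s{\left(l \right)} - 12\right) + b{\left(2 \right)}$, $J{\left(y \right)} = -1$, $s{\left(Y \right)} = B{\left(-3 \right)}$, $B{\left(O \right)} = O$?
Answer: $-29180$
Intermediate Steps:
$s{\left(Y \right)} = -3$
$b{\left(w \right)} = -3 - w$ ($b{\left(w \right)} = \left(3 + w\right) \left(-1\right) = -3 - w$)
$c{\left(l \right)} = -20$ ($c{\left(l \right)} = \left(-3 - 12\right) - 5 = -15 - 5 = -20$)
$c{\left(\sqrt{-14 - 17} \right)} \left(\left(180 - 91\right) + 1370\right) = - 20 \left(\left(180 - 91\right) + 1370\right) = - 20 \left(89 + 1370\right) = \left(-20\right) 1459 = -29180$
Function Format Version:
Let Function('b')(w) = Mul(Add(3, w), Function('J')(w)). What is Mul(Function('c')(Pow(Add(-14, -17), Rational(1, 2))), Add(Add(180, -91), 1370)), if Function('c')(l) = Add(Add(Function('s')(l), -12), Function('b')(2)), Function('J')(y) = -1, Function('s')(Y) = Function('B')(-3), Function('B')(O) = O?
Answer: -29180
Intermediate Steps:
Function('s')(Y) = -3
Function('b')(w) = Add(-3, Mul(-1, w)) (Function('b')(w) = Mul(Add(3, w), -1) = Add(-3, Mul(-1, w)))
Function('c')(l) = -20 (Function('c')(l) = Add(Add(-3, -12), Add(-3, Mul(-1, 2))) = Add(-15, Add(-3, -2)) = Add(-15, -5) = -20)
Mul(Function('c')(Pow(Add(-14, -17), Rational(1, 2))), Add(Add(180, -91), 1370)) = Mul(-20, Add(Add(180, -91), 1370)) = Mul(-20, Add(89, 1370)) = Mul(-20, 1459) = -29180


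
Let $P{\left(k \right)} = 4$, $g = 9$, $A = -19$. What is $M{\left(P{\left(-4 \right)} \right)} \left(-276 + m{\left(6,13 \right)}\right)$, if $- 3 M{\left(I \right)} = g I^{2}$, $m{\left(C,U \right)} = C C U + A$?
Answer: $-8304$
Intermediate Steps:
$m{\left(C,U \right)} = -19 + U C^{2}$ ($m{\left(C,U \right)} = C C U - 19 = C^{2} U - 19 = U C^{2} - 19 = -19 + U C^{2}$)
$M{\left(I \right)} = - 3 I^{2}$ ($M{\left(I \right)} = - \frac{9 I^{2}}{3} = - 3 I^{2}$)
$M{\left(P{\left(-4 \right)} \right)} \left(-276 + m{\left(6,13 \right)}\right) = - 3 \cdot 4^{2} \left(-276 - \left(19 - 13 \cdot 6^{2}\right)\right) = \left(-3\right) 16 \left(-276 + \left(-19 + 13 \cdot 36\right)\right) = - 48 \left(-276 + \left(-19 + 468\right)\right) = - 48 \left(-276 + 449\right) = \left(-48\right) 173 = -8304$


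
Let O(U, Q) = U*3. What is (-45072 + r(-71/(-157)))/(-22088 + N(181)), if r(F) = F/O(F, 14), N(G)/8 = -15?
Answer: 135215/66624 ≈ 2.0295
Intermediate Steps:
N(G) = -120 (N(G) = 8*(-15) = -120)
O(U, Q) = 3*U
r(F) = 1/3 (r(F) = F/((3*F)) = F*(1/(3*F)) = 1/3)
(-45072 + r(-71/(-157)))/(-22088 + N(181)) = (-45072 + 1/3)/(-22088 - 120) = -135215/3/(-22208) = -135215/3*(-1/22208) = 135215/66624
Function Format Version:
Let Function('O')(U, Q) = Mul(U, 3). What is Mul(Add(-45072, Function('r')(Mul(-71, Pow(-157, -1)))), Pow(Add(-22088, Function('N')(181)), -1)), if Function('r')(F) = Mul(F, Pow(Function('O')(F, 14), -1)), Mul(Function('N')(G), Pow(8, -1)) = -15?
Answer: Rational(135215, 66624) ≈ 2.0295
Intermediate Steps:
Function('N')(G) = -120 (Function('N')(G) = Mul(8, -15) = -120)
Function('O')(U, Q) = Mul(3, U)
Function('r')(F) = Rational(1, 3) (Function('r')(F) = Mul(F, Pow(Mul(3, F), -1)) = Mul(F, Mul(Rational(1, 3), Pow(F, -1))) = Rational(1, 3))
Mul(Add(-45072, Function('r')(Mul(-71, Pow(-157, -1)))), Pow(Add(-22088, Function('N')(181)), -1)) = Mul(Add(-45072, Rational(1, 3)), Pow(Add(-22088, -120), -1)) = Mul(Rational(-135215, 3), Pow(-22208, -1)) = Mul(Rational(-135215, 3), Rational(-1, 22208)) = Rational(135215, 66624)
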